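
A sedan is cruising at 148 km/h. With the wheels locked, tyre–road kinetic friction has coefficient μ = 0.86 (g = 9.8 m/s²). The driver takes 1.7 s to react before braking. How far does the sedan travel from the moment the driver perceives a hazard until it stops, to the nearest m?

Total stopping distance ≈ 170 m

148 km/h ÷ 3.6 = 41.1111 m/s.
a = μg = 0.86 × 9.8 = 8.428 m/s².
Reaction distance = v·t_r = 41.1111 × 1.7 = 69.889 m.
Braking distance = v²/(2a) = 41.1111² / (2 × 8.428) = 1690.123 / 16.856 = 100.268 m.
Total = 69.889 + 100.268 = 170.157 m.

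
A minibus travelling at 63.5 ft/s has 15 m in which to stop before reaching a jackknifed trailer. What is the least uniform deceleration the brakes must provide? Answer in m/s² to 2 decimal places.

Required deceleration ≈ 12.49 m/s²

63.5 ft/s × 0.3048 = 19.3548 m/s.
v² = 2a·d ⇒ a = v²/(2d) = 19.3548² / (2 × 15.000) = 374.608 / 30.000 = 12.4869 m/s².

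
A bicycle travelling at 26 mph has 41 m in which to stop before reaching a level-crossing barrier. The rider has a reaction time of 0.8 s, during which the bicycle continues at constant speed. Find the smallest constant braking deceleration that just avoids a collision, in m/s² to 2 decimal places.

26 mph × 0.44704 = 11.6230 m/s.
Distance covered during reaction = 11.6230 × 0.8 = 9.298 m.
Distance available for braking: 41 − 9.298 = 31.702 m.
v² = 2a·d ⇒ a = v²/(2d) = 11.6230² / (2 × 31.702) = 135.094 / 63.404 = 2.1307 m/s².

Required deceleration ≈ 2.13 m/s²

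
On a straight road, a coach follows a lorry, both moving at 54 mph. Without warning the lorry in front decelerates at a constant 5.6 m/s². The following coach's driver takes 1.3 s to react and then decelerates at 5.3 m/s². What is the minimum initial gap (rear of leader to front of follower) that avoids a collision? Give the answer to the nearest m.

Minimum gap ≈ 34 m

54 mph × 0.44704 = 24.1402 m/s.
Leader travels v²/(2a_L) = 582.749 / 11.200 = 52.031 m before stopping.
Follower covers v·t_r = 24.1402 × 1.3 = 31.382 m while reacting, then v²/(2a_F) = 582.749 / 10.600 = 54.976 m while braking, for a total of 31.382 + 54.976 = 86.358 m.
Since a_F ≤ a_L and the follower starts braking later, the follower is never slower than the leader, so the closest approach is when both have stopped.
Minimum gap = 86.358 − 52.031 = 34.327 m.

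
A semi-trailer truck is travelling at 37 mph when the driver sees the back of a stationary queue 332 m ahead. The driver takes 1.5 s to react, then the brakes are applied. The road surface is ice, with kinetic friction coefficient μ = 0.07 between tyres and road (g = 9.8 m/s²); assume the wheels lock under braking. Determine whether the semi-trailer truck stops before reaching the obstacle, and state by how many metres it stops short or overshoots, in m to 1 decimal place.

37 mph × 0.44704 = 16.5405 m/s.
a = μg = 0.07 × 9.8 = 0.686 m/s².
Reaction distance = 16.5405 × 1.5 = 24.811 m.
Braking distance = v²/(2a) = 273.588 / 1.372 = 199.408 m.
Total stopping distance = 24.811 + 199.408 = 224.219 m, vs 332 m available — it stops with 332 − 224.219 = 107.781 m to spare.

Yes — it stops 107.8 m short of the obstacle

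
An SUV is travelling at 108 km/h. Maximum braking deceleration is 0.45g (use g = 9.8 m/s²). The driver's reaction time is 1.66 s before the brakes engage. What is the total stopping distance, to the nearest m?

Total stopping distance ≈ 152 m

108 km/h ÷ 3.6 = 30.0000 m/s.
a = 0.45 × 9.8 = 4.410 m/s².
Reaction distance = v·t_r = 30.0000 × 1.66 = 49.800 m.
Braking distance = v²/(2a) = 30.0000² / (2 × 4.410) = 900.000 / 8.820 = 102.041 m.
Total = 49.800 + 102.041 = 151.841 m.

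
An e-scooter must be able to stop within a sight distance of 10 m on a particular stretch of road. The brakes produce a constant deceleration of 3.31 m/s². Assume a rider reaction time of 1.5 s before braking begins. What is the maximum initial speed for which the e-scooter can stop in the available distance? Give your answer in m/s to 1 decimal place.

Stopping distance: v·t_r + v²/(2a) = 10 with t_r = 1.5 s and a = 3.310 m/s².
So v² + 9.930 v − 66.20 = 0.
Positive root: v = −a·t_r + √((a·t_r)² + 2a·d) = −4.965 + √(24.651 + 66.20) = 4.5666 m/s.

Maximum speed ≈ 4.6 m/s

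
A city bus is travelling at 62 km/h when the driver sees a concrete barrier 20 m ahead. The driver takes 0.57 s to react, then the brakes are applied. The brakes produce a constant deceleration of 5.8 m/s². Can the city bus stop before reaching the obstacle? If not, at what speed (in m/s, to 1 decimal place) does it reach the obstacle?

No — it strikes the obstacle at 13.4 m/s

62 km/h ÷ 3.6 = 17.2222 m/s.
Reaction distance = 17.2222 × 0.57 = 9.817 m.
Braking distance needed to stop: v²/(2a) = 296.604 / 11.600 = 25.569 m, so total needed = 9.817 + 25.569 = 35.386 m > 20 m — it cannot stop.
Distance remaining when braking begins: 20 − 9.817 = 10.183 m.
v² = v₀² − 2a·d = 296.604 − 2 × 5.800 × 10.183 = 178.481 m²/s².
v = √178.481 = 13.360 m/s.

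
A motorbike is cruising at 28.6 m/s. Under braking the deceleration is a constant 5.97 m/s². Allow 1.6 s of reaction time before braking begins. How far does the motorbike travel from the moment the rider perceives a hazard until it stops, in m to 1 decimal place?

Reaction distance = v·t_r = 28.6000 × 1.6 = 45.760 m.
Braking distance = v²/(2a) = 28.6000² / (2 × 5.970) = 817.960 / 11.940 = 68.506 m.
Total = 45.760 + 68.506 = 114.266 m.

Total stopping distance ≈ 114.3 m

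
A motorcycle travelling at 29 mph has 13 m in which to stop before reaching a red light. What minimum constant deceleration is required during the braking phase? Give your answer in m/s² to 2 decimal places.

29 mph × 0.44704 = 12.9642 m/s.
v² = 2a·d ⇒ a = v²/(2d) = 12.9642² / (2 × 13.000) = 168.070 / 26.000 = 6.4642 m/s².

Required deceleration ≈ 6.46 m/s²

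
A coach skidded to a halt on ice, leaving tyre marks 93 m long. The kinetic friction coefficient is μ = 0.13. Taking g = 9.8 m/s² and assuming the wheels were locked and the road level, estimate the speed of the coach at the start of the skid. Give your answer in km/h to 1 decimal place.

Deceleration a = μg = 0.13 × 9.8 = 1.274 m/s².
v = √(2a·d) = √(2 × 1.274 × 93) = √236.964 = 15.3936 m/s.
= 15.3936 × 3.6 = 55.417 km/h.

Initial speed ≈ 55.4 km/h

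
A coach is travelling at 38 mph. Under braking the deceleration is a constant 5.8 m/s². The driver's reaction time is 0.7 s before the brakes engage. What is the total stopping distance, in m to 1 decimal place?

Total stopping distance ≈ 36.8 m

38 mph × 0.44704 = 16.9875 m/s.
Reaction distance = v·t_r = 16.9875 × 0.7 = 11.891 m.
Braking distance = v²/(2a) = 16.9875² / (2 × 5.800) = 288.575 / 11.600 = 24.877 m.
Total = 11.891 + 24.877 = 36.768 m.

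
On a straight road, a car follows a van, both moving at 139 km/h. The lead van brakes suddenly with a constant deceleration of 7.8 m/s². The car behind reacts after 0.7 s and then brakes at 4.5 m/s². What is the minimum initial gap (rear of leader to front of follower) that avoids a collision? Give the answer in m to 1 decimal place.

Minimum gap ≈ 97.1 m

139 km/h ÷ 3.6 = 38.6111 m/s.
Leader travels v²/(2a_L) = 1490.817 / 15.600 = 95.565 m before stopping.
Follower covers v·t_r = 38.6111 × 0.7 = 27.028 m while reacting, then v²/(2a_F) = 1490.817 / 9.000 = 165.646 m while braking, for a total of 27.028 + 165.646 = 192.674 m.
Since a_F ≤ a_L and the follower starts braking later, the follower is never slower than the leader, so the closest approach is when both have stopped.
Minimum gap = 192.674 − 95.565 = 97.109 m.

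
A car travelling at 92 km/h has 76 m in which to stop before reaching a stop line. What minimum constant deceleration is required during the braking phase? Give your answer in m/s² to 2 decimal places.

Required deceleration ≈ 4.30 m/s²

92 km/h ÷ 3.6 = 25.5556 m/s.
v² = 2a·d ⇒ a = v²/(2d) = 25.5556² / (2 × 76.000) = 653.089 / 152.000 = 4.2966 m/s².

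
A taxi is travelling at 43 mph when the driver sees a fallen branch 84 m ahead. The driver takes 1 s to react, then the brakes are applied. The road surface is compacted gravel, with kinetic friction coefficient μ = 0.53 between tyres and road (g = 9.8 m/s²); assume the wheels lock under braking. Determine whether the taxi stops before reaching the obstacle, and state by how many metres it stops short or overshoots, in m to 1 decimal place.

43 mph × 0.44704 = 19.2227 m/s.
a = μg = 0.53 × 9.8 = 5.194 m/s².
Reaction distance = 19.2227 × 1 = 19.223 m.
Braking distance = v²/(2a) = 369.512 / 10.388 = 35.571 m.
Total stopping distance = 19.223 + 35.571 = 54.794 m, vs 84 m available — it stops with 84 − 54.794 = 29.206 m to spare.

Yes — it stops 29.2 m short of the obstacle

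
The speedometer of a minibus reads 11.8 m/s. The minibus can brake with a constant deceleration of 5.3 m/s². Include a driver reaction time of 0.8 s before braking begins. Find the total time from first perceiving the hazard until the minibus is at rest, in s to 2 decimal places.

Braking time = v/a = 11.8000 / 5.300 = 2.226 s.
Total = 0.8 + 2.226 = 3.026 s.

Total time ≈ 3.03 s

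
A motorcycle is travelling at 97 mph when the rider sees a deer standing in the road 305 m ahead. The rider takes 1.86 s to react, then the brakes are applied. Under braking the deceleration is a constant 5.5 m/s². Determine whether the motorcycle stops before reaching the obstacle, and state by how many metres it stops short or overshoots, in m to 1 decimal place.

Yes — it stops 53.4 m short of the obstacle

97 mph × 0.44704 = 43.3629 m/s.
Reaction distance = 43.3629 × 1.86 = 80.655 m.
Braking distance = v²/(2a) = 1880.341 / 11.000 = 170.940 m.
Total stopping distance = 80.655 + 170.940 = 251.595 m, vs 305 m available — it stops with 305 − 251.595 = 53.405 m to spare.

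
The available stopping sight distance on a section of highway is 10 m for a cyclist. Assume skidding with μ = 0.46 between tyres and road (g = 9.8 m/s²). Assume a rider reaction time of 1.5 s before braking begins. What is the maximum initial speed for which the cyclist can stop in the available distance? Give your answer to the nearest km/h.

a = μg = 0.46 × 9.8 = 4.508 m/s².
Stopping distance: v·t_r + v²/(2a) = 10 with t_r = 1.5 s and a = 4.508 m/s².
So v² + 13.524 v − 90.16 = 0.
Positive root: v = −a·t_r + √((a·t_r)² + 2a·d) = −6.762 + √(45.725 + 90.16) = 4.8950 m/s.
4.8950 m/s × 3.6 = 17.622 km/h.

Maximum speed ≈ 18 km/h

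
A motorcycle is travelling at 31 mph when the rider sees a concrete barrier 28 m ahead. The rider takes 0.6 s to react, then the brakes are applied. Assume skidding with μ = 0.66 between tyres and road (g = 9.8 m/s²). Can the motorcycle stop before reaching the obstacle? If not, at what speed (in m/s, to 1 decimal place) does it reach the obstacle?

31 mph × 0.44704 = 13.8582 m/s.
a = μg = 0.66 × 9.8 = 6.468 m/s².
Reaction distance = 13.8582 × 0.6 = 8.315 m.
Braking distance = v²/(2a) = 192.050 / 12.936 = 14.846 m.
Total stopping distance = 8.315 + 14.846 = 23.161 m, vs 28 m available — it stops with 28 − 23.161 = 4.839 m to spare.

Yes — it stops about 4.8 m short of the obstacle, so it never reaches it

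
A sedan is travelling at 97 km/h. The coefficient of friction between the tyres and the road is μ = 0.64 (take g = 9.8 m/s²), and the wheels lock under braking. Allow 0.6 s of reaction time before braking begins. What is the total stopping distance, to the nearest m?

97 km/h ÷ 3.6 = 26.9444 m/s.
a = μg = 0.64 × 9.8 = 6.272 m/s².
Reaction distance = v·t_r = 26.9444 × 0.6 = 16.167 m.
Braking distance = v²/(2a) = 26.9444² / (2 × 6.272) = 726.001 / 12.544 = 57.876 m.
Total = 16.167 + 57.876 = 74.043 m.

Total stopping distance ≈ 74 m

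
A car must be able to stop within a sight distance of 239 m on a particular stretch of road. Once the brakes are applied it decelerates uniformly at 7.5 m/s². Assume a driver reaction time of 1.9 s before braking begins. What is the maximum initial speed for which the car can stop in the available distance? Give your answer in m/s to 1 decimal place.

Maximum speed ≈ 47.3 m/s

Stopping distance: v·t_r + v²/(2a) = 239 with t_r = 1.9 s and a = 7.500 m/s².
So v² + 28.500 v − 3585.00 = 0.
Positive root: v = −a·t_r + √((a·t_r)² + 2a·d) = −14.250 + √(203.062 + 3585.00) = 47.2972 m/s.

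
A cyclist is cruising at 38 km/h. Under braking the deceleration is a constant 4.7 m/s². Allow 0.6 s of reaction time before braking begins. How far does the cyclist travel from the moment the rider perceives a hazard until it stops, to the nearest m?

Total stopping distance ≈ 18 m

38 km/h ÷ 3.6 = 10.5556 m/s.
Reaction distance = v·t_r = 10.5556 × 0.6 = 6.333 m.
Braking distance = v²/(2a) = 10.5556² / (2 × 4.700) = 111.421 / 9.400 = 11.853 m.
Total = 6.333 + 11.853 = 18.186 m.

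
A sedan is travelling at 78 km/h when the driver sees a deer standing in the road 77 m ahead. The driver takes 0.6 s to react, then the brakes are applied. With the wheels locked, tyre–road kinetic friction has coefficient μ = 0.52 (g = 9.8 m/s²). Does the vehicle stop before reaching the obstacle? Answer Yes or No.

78 km/h ÷ 3.6 = 21.6667 m/s.
a = μg = 0.52 × 9.8 = 5.096 m/s².
Reaction distance = 21.6667 × 0.6 = 13.000 m.
Braking distance = v²/(2a) = 469.446 / 10.192 = 46.060 m.
Total stopping distance = 13.000 + 46.060 = 59.060 m, vs 77 m available — it stops with 77 − 59.060 = 17.940 m to spare.

Yes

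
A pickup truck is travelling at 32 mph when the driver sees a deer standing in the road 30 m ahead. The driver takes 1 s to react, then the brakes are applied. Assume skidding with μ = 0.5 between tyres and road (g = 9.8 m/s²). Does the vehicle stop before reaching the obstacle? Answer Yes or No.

32 mph × 0.44704 = 14.3053 m/s.
a = μg = 0.5 × 9.8 = 4.900 m/s².
Reaction distance = 14.3053 × 1 = 14.305 m.
Braking distance = v²/(2a) = 204.642 / 9.800 = 20.882 m.
Total stopping distance = 14.305 + 20.882 = 35.187 m, vs 30 m available — it cannot stop in time and overshoots by 35.187 − 30 = 5.187 m.

No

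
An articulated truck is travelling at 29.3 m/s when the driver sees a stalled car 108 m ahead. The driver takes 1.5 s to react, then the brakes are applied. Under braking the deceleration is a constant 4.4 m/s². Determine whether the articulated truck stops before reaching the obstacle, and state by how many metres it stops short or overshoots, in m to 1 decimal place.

Reaction distance = 29.3000 × 1.5 = 43.950 m.
Braking distance = v²/(2a) = 858.490 / 8.800 = 97.556 m.
Total stopping distance = 43.950 + 97.556 = 141.506 m, vs 108 m available — it cannot stop in time and overshoots by 141.506 − 108 = 33.506 m.

No — it overshoots by 33.5 m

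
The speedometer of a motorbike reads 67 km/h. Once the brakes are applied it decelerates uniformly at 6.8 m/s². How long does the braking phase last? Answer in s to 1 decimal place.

67 km/h ÷ 3.6 = 18.6111 m/s.
Braking time = v/a = 18.6111 / 6.800 = 2.737 s.

Braking time ≈ 2.7 s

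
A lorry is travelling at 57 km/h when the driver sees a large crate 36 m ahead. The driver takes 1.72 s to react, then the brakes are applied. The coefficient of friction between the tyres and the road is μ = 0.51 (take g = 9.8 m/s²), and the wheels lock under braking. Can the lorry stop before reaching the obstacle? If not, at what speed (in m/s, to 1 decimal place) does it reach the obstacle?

No — it strikes the obstacle at 12.8 m/s

57 km/h ÷ 3.6 = 15.8333 m/s.
a = μg = 0.51 × 9.8 = 4.998 m/s².
Reaction distance = 15.8333 × 1.72 = 27.233 m.
Braking distance needed to stop: v²/(2a) = 250.693 / 9.996 = 25.079 m, so total needed = 27.233 + 25.079 = 52.312 m > 36 m — it cannot stop.
Distance remaining when braking begins: 36 − 27.233 = 8.767 m.
v² = v₀² − 2a·d = 250.693 − 2 × 4.998 × 8.767 = 163.058 m²/s².
v = √163.058 = 12.769 m/s.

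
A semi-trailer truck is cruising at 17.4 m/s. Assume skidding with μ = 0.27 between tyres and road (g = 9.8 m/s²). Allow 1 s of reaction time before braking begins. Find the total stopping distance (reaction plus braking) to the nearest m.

a = μg = 0.27 × 9.8 = 2.646 m/s².
Reaction distance = v·t_r = 17.4000 × 1 = 17.400 m.
Braking distance = v²/(2a) = 17.4000² / (2 × 2.646) = 302.760 / 5.292 = 57.211 m.
Total = 17.400 + 57.211 = 74.611 m.

Total stopping distance ≈ 75 m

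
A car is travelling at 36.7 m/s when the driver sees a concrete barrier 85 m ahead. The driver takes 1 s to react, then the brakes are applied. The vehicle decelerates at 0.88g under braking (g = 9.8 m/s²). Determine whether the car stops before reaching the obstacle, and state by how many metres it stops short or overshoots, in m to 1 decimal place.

a = 0.88 × 9.8 = 8.624 m/s².
Reaction distance = 36.7000 × 1 = 36.700 m.
Braking distance = v²/(2a) = 1346.890 / 17.248 = 78.090 m.
Total stopping distance = 36.700 + 78.090 = 114.790 m, vs 85 m available — it cannot stop in time and overshoots by 114.790 − 85 = 29.790 m.

No — it overshoots by 29.8 m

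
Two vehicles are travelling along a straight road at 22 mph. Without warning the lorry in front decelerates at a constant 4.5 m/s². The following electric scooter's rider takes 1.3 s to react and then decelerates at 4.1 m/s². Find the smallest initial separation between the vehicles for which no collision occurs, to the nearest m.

Minimum gap ≈ 14 m

22 mph × 0.44704 = 9.8349 m/s.
Leader travels v²/(2a_L) = 96.725 / 9.000 = 10.747 m before stopping.
Follower covers v·t_r = 9.8349 × 1.3 = 12.785 m while reacting, then v²/(2a_F) = 96.725 / 8.200 = 11.796 m while braking, for a total of 12.785 + 11.796 = 24.581 m.
Since a_F ≤ a_L and the follower starts braking later, the follower is never slower than the leader, so the closest approach is when both have stopped.
Minimum gap = 24.581 − 10.747 = 13.834 m.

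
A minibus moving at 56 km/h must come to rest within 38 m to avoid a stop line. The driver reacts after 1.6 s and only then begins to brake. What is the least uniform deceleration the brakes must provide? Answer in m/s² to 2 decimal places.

56 km/h ÷ 3.6 = 15.5556 m/s.
Distance covered during reaction = 15.5556 × 1.6 = 24.889 m.
Distance available for braking: 38 − 24.889 = 13.111 m.
v² = 2a·d ⇒ a = v²/(2d) = 15.5556² / (2 × 13.111) = 241.977 / 26.222 = 9.2280 m/s².

Required deceleration ≈ 9.23 m/s²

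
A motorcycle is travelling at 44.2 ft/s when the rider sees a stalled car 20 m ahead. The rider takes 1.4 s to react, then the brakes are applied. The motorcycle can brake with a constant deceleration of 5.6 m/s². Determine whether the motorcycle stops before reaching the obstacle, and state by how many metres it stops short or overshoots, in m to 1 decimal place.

No — it overshoots by 15.1 m

44.2 ft/s × 0.3048 = 13.4722 m/s.
Reaction distance = 13.4722 × 1.4 = 18.861 m.
Braking distance = v²/(2a) = 181.500 / 11.200 = 16.205 m.
Total stopping distance = 18.861 + 16.205 = 35.066 m, vs 20 m available — it cannot stop in time and overshoots by 35.066 − 20 = 15.066 m.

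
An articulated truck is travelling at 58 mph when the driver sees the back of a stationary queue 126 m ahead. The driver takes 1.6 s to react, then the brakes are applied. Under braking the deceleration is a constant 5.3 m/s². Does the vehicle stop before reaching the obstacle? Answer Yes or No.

58 mph × 0.44704 = 25.9283 m/s.
Reaction distance = 25.9283 × 1.6 = 41.485 m.
Braking distance = v²/(2a) = 672.277 / 10.600 = 63.422 m.
Total stopping distance = 41.485 + 63.422 = 104.907 m, vs 126 m available — it stops with 126 − 104.907 = 21.093 m to spare.

Yes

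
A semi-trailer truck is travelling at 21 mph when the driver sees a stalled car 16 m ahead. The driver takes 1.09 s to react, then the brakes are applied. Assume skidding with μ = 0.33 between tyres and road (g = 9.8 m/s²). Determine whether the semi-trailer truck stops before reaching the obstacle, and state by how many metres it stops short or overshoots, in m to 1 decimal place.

No — it overshoots by 7.9 m

21 mph × 0.44704 = 9.3878 m/s.
a = μg = 0.33 × 9.8 = 3.234 m/s².
Reaction distance = 9.3878 × 1.09 = 10.233 m.
Braking distance = v²/(2a) = 88.131 / 6.468 = 13.626 m.
Total stopping distance = 10.233 + 13.626 = 23.859 m, vs 16 m available — it cannot stop in time and overshoots by 23.859 − 16 = 7.859 m.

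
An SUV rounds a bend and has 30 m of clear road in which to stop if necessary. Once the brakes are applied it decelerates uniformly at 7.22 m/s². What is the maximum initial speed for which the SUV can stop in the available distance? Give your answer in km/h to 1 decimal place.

v²/(2a) = d ⇒ v = √(2 × 7.220 × 30) = √433.20 = 20.8135 m/s.
20.8135 m/s × 3.6 = 74.929 km/h.

Maximum speed ≈ 74.9 km/h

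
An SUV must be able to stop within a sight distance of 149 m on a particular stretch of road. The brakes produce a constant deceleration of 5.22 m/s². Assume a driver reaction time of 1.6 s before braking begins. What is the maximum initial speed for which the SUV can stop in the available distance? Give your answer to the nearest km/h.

Stopping distance: v·t_r + v²/(2a) = 149 with t_r = 1.6 s and a = 5.220 m/s².
So v² + 16.704 v − 1555.56 = 0.
Positive root: v = −a·t_r + √((a·t_r)² + 2a·d) = −8.352 + √(69.756 + 1555.56) = 31.9632 m/s.
31.9632 m/s × 3.6 = 115.068 km/h.

Maximum speed ≈ 115 km/h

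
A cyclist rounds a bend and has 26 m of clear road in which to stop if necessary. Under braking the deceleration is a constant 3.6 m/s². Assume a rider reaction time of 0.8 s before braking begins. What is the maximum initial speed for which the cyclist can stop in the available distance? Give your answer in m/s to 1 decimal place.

Maximum speed ≈ 11.1 m/s

Stopping distance: v·t_r + v²/(2a) = 26 with t_r = 0.8 s and a = 3.600 m/s².
So v² + 5.760 v − 187.20 = 0.
Positive root: v = −a·t_r + √((a·t_r)² + 2a·d) = −2.880 + √(8.294 + 187.20) = 11.1019 m/s.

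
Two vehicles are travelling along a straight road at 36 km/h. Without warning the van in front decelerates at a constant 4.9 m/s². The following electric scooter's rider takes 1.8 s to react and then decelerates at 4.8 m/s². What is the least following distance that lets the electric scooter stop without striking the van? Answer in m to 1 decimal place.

Minimum gap ≈ 18.2 m

36 km/h ÷ 3.6 = 10.0000 m/s.
Leader travels v²/(2a_L) = 100.000 / 9.800 = 10.204 m before stopping.
Follower covers v·t_r = 10.0000 × 1.8 = 18.000 m while reacting, then v²/(2a_F) = 100.000 / 9.600 = 10.417 m while braking, for a total of 18.000 + 10.417 = 28.417 m.
Since a_F ≤ a_L and the follower starts braking later, the follower is never slower than the leader, so the closest approach is when both have stopped.
Minimum gap = 28.417 − 10.204 = 18.213 m.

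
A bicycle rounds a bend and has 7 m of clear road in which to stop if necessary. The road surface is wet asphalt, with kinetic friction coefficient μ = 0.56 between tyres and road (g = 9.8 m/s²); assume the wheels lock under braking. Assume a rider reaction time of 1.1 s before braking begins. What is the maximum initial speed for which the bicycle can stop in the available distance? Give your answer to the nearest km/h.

Maximum speed ≈ 17 km/h

a = μg = 0.56 × 9.8 = 5.488 m/s².
Stopping distance: v·t_r + v²/(2a) = 7 with t_r = 1.1 s and a = 5.488 m/s².
So v² + 12.074 v − 76.83 = 0.
Positive root: v = −a·t_r + √((a·t_r)² + 2a·d) = −6.037 + √(36.445 + 76.83) = 4.6061 m/s.
4.6061 m/s × 3.6 = 16.582 km/h.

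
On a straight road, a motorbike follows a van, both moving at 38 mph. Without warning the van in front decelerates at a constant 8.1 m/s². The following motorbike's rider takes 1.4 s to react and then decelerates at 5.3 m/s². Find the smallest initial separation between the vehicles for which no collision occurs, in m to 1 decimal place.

Minimum gap ≈ 33.2 m

38 mph × 0.44704 = 16.9875 m/s.
Leader travels v²/(2a_L) = 288.575 / 16.200 = 17.813 m before stopping.
Follower covers v·t_r = 16.9875 × 1.4 = 23.782 m while reacting, then v²/(2a_F) = 288.575 / 10.600 = 27.224 m while braking, for a total of 23.782 + 27.224 = 51.006 m.
Since a_F ≤ a_L and the follower starts braking later, the follower is never slower than the leader, so the closest approach is when both have stopped.
Minimum gap = 51.006 − 17.813 = 33.193 m.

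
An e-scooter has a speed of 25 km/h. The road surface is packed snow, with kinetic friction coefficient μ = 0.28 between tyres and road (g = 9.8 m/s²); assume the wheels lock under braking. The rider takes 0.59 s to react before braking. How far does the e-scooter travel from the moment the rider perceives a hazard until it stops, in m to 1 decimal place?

Total stopping distance ≈ 12.9 m

25 km/h ÷ 3.6 = 6.9444 m/s.
a = μg = 0.28 × 9.8 = 2.744 m/s².
Reaction distance = v·t_r = 6.9444 × 0.59 = 4.097 m.
Braking distance = v²/(2a) = 6.9444² / (2 × 2.744) = 48.225 / 5.488 = 8.787 m.
Total = 4.097 + 8.787 = 12.884 m.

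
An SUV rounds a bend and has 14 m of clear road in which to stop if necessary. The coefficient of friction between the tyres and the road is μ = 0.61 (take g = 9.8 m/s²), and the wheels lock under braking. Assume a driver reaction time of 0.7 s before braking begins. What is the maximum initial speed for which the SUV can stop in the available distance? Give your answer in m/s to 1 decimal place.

Maximum speed ≈ 9.4 m/s

a = μg = 0.61 × 9.8 = 5.978 m/s².
Stopping distance: v·t_r + v²/(2a) = 14 with t_r = 0.7 s and a = 5.978 m/s².
So v² + 8.369 v − 167.38 = 0.
Positive root: v = −a·t_r + √((a·t_r)² + 2a·d) = −4.185 + √(17.514 + 167.38) = 9.4126 m/s.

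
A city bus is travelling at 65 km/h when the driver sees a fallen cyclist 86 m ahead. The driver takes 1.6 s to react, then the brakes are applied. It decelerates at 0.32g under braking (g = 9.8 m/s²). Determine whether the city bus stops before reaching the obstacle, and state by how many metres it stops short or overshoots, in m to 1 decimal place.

Yes — it stops 5.1 m short of the obstacle

65 km/h ÷ 3.6 = 18.0556 m/s.
a = 0.32 × 9.8 = 3.136 m/s².
Reaction distance = 18.0556 × 1.6 = 28.889 m.
Braking distance = v²/(2a) = 326.005 / 6.272 = 51.978 m.
Total stopping distance = 28.889 + 51.978 = 80.867 m, vs 86 m available — it stops with 86 − 80.867 = 5.133 m to spare.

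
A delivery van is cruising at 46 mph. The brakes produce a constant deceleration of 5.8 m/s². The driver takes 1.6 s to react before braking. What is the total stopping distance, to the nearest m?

46 mph × 0.44704 = 20.5638 m/s.
Reaction distance = v·t_r = 20.5638 × 1.6 = 32.902 m.
Braking distance = v²/(2a) = 20.5638² / (2 × 5.800) = 422.870 / 11.600 = 36.454 m.
Total = 32.902 + 36.454 = 69.356 m.

Total stopping distance ≈ 69 m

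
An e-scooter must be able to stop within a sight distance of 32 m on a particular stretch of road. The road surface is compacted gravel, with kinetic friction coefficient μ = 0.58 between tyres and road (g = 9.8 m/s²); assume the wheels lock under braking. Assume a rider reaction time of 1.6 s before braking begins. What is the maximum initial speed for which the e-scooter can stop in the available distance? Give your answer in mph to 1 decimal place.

Maximum speed ≈ 26.9 mph

a = μg = 0.58 × 9.8 = 5.684 m/s².
Stopping distance: v·t_r + v²/(2a) = 32 with t_r = 1.6 s and a = 5.684 m/s².
So v² + 18.189 v − 363.78 = 0.
Positive root: v = −a·t_r + √((a·t_r)² + 2a·d) = −9.094 + √(82.701 + 363.78) = 12.0361 m/s.
12.0361 m/s ÷ 0.44704 = 26.924 mph.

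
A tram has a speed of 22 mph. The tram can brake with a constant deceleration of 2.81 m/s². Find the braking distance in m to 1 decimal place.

22 mph × 0.44704 = 9.8349 m/s.
Braking distance = v²/(2a) = 9.8349² / (2 × 2.810) = 96.725 / 5.620 = 17.211 m.

Braking distance ≈ 17.2 m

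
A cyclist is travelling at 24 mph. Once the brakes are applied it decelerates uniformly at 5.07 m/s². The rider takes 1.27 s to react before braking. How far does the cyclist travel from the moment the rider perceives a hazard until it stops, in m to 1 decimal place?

24 mph × 0.44704 = 10.7290 m/s.
Reaction distance = v·t_r = 10.7290 × 1.27 = 13.626 m.
Braking distance = v²/(2a) = 10.7290² / (2 × 5.070) = 115.111 / 10.140 = 11.352 m.
Total = 13.626 + 11.352 = 24.978 m.

Total stopping distance ≈ 25.0 m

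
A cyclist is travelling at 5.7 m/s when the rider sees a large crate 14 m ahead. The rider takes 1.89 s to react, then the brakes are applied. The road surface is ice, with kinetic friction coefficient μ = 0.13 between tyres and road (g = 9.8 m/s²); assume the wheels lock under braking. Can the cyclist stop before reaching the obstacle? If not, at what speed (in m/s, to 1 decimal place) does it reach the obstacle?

a = μg = 0.13 × 9.8 = 1.274 m/s².
Reaction distance = 5.7000 × 1.89 = 10.773 m.
Braking distance needed to stop: v²/(2a) = 32.490 / 2.548 = 12.751 m, so total needed = 10.773 + 12.751 = 23.524 m > 14 m — it cannot stop.
Distance remaining when braking begins: 14 − 10.773 = 3.227 m.
v² = v₀² − 2a·d = 32.490 − 2 × 1.274 × 3.227 = 24.268 m²/s².
v = √24.268 = 4.926 m/s.

No — it strikes the obstacle at 4.9 m/s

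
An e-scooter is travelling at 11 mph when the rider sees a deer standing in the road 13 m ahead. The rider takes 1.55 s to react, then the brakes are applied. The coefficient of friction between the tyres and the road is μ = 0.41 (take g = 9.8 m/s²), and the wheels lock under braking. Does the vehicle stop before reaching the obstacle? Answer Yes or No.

11 mph × 0.44704 = 4.9174 m/s.
a = μg = 0.41 × 9.8 = 4.018 m/s².
Reaction distance = 4.9174 × 1.55 = 7.622 m.
Braking distance = v²/(2a) = 24.181 / 8.036 = 3.009 m.
Total stopping distance = 7.622 + 3.009 = 10.631 m, vs 13 m available — it stops with 13 − 10.631 = 2.369 m to spare.

Yes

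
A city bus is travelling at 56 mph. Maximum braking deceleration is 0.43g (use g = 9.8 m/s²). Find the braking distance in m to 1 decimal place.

Braking distance ≈ 74.4 m

56 mph × 0.44704 = 25.0342 m/s.
a = 0.43 × 9.8 = 4.214 m/s².
Braking distance = v²/(2a) = 25.0342² / (2 × 4.214) = 626.711 / 8.428 = 74.361 m.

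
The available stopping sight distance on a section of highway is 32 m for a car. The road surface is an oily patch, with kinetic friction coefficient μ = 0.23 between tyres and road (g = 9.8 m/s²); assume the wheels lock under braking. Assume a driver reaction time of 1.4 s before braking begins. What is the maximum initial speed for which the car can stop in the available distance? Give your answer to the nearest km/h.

Maximum speed ≈ 33 km/h

a = μg = 0.23 × 9.8 = 2.254 m/s².
Stopping distance: v·t_r + v²/(2a) = 32 with t_r = 1.4 s and a = 2.254 m/s².
So v² + 6.311 v − 144.26 = 0.
Positive root: v = −a·t_r + √((a·t_r)² + 2a·d) = −3.156 + √(9.960 + 144.26) = 9.2625 m/s.
9.2625 m/s × 3.6 = 33.345 km/h.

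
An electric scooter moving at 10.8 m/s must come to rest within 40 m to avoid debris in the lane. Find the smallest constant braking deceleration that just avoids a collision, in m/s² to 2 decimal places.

Required deceleration ≈ 1.46 m/s²

v² = 2a·d ⇒ a = v²/(2d) = 10.8000² / (2 × 40.000) = 116.640 / 80.000 = 1.4580 m/s².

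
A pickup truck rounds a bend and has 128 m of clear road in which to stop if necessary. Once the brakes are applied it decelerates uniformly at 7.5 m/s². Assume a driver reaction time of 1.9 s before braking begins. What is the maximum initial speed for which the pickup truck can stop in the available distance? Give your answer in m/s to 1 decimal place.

Maximum speed ≈ 31.8 m/s

Stopping distance: v·t_r + v²/(2a) = 128 with t_r = 1.9 s and a = 7.500 m/s².
So v² + 28.500 v − 1920.00 = 0.
Positive root: v = −a·t_r + √((a·t_r)² + 2a·d) = −14.250 + √(203.062 + 1920.00) = 31.8267 m/s.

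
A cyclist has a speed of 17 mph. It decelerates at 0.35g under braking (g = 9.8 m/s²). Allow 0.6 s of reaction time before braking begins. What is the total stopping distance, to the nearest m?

Total stopping distance ≈ 13 m

17 mph × 0.44704 = 7.5997 m/s.
a = 0.35 × 9.8 = 3.430 m/s².
Reaction distance = v·t_r = 7.5997 × 0.6 = 4.560 m.
Braking distance = v²/(2a) = 7.5997² / (2 × 3.430) = 57.755 / 6.860 = 8.419 m.
Total = 4.560 + 8.419 = 12.979 m.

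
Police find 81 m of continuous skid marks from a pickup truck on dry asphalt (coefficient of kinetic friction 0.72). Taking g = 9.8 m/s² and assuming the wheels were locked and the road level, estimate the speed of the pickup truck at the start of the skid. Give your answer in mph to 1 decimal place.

Deceleration a = μg = 0.72 × 9.8 = 7.056 m/s².
v = √(2a·d) = √(2 × 7.056 × 81) = √1143.072 = 33.8093 m/s.
= 33.8093 ÷ 0.44704 = 75.629 mph.

Initial speed ≈ 75.6 mph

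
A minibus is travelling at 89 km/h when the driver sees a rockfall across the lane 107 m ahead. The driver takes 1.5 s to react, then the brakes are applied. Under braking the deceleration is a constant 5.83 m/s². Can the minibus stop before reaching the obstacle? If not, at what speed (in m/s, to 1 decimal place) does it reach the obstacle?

89 km/h ÷ 3.6 = 24.7222 m/s.
Reaction distance = 24.7222 × 1.5 = 37.083 m.
Braking distance = v²/(2a) = 611.187 / 11.660 = 52.417 m.
Total stopping distance = 37.083 + 52.417 = 89.500 m, vs 107 m available — it stops with 107 − 89.500 = 17.500 m to spare.

Yes — it stops about 17.5 m short of the obstacle, so it never reaches it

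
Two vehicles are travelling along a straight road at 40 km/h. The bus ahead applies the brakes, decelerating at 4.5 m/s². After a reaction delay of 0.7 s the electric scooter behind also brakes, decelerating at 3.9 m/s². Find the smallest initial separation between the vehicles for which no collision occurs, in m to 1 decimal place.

40 km/h ÷ 3.6 = 11.1111 m/s.
Leader travels v²/(2a_L) = 123.457 / 9.000 = 13.717 m before stopping.
Follower covers v·t_r = 11.1111 × 0.7 = 7.778 m while reacting, then v²/(2a_F) = 123.457 / 7.800 = 15.828 m while braking, for a total of 7.778 + 15.828 = 23.606 m.
Since a_F ≤ a_L and the follower starts braking later, the follower is never slower than the leader, so the closest approach is when both have stopped.
Minimum gap = 23.606 − 13.717 = 9.889 m.

Minimum gap ≈ 9.9 m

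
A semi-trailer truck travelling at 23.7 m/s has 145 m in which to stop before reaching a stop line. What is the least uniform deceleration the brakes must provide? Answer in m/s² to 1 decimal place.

Required deceleration ≈ 1.9 m/s²

v² = 2a·d ⇒ a = v²/(2d) = 23.7000² / (2 × 145.000) = 561.690 / 290.000 = 1.9369 m/s².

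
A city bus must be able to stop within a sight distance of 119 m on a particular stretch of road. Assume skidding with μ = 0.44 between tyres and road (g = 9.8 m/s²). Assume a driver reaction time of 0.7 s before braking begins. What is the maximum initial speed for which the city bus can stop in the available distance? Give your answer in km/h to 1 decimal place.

Maximum speed ≈ 105.0 km/h

a = μg = 0.44 × 9.8 = 4.312 m/s².
Stopping distance: v·t_r + v²/(2a) = 119 with t_r = 0.7 s and a = 4.312 m/s².
So v² + 6.037 v − 1026.26 = 0.
Positive root: v = −a·t_r + √((a·t_r)² + 2a·d) = −3.018 + √(9.108 + 1026.26) = 29.1591 m/s.
29.1591 m/s × 3.6 = 104.973 km/h.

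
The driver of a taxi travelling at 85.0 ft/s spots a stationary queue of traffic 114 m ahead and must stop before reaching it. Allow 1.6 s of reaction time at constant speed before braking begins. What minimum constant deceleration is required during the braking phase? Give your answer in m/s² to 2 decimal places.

Required deceleration ≈ 4.63 m/s²

85 ft/s × 0.3048 = 25.9080 m/s.
Distance covered during reaction = 25.9080 × 1.6 = 41.453 m.
Distance available for braking: 114 − 41.453 = 72.547 m.
v² = 2a·d ⇒ a = v²/(2d) = 25.9080² / (2 × 72.547) = 671.224 / 145.094 = 4.6261 m/s².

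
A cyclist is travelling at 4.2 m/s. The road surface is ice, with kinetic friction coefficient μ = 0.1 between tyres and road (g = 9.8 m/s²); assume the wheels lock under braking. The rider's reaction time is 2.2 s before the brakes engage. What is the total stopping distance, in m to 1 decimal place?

Total stopping distance ≈ 18.2 m

a = μg = 0.1 × 9.8 = 0.980 m/s².
Reaction distance = v·t_r = 4.2000 × 2.2 = 9.240 m.
Braking distance = v²/(2a) = 4.2000² / (2 × 0.980) = 17.640 / 1.960 = 9.000 m.
Total = 9.240 + 9.000 = 18.240 m.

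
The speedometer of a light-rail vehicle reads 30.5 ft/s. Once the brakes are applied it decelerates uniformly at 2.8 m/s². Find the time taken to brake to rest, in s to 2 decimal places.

30.5 ft/s × 0.3048 = 9.2964 m/s.
Braking time = v/a = 9.2964 / 2.800 = 3.320 s.

Braking time ≈ 3.32 s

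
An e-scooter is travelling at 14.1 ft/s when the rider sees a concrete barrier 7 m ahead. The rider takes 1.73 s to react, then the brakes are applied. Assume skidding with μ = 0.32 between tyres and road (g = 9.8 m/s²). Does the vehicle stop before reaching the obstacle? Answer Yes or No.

No

14.1 ft/s × 0.3048 = 4.2977 m/s.
a = μg = 0.32 × 9.8 = 3.136 m/s².
Reaction distance = 4.2977 × 1.73 = 7.435 m.
Braking distance = v²/(2a) = 18.470 / 6.272 = 2.945 m.
Total stopping distance = 7.435 + 2.945 = 10.380 m, vs 7 m available — it cannot stop in time and overshoots by 10.380 − 7 = 3.380 m.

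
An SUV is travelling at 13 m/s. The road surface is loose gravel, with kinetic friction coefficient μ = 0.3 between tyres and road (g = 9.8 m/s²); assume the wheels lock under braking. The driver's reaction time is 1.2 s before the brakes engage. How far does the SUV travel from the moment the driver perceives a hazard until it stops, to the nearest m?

Total stopping distance ≈ 44 m

a = μg = 0.3 × 9.8 = 2.940 m/s².
Reaction distance = v·t_r = 13.0000 × 1.2 = 15.600 m.
Braking distance = v²/(2a) = 13.0000² / (2 × 2.940) = 169.000 / 5.880 = 28.741 m.
Total = 15.600 + 28.741 = 44.341 m.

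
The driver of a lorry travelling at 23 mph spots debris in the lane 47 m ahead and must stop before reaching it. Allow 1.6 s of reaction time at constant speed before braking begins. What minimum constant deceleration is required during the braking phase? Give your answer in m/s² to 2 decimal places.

23 mph × 0.44704 = 10.2819 m/s.
Distance covered during reaction = 10.2819 × 1.6 = 16.451 m.
Distance available for braking: 47 − 16.451 = 30.549 m.
v² = 2a·d ⇒ a = v²/(2d) = 10.2819² / (2 × 30.549) = 105.717 / 61.098 = 1.7303 m/s².

Required deceleration ≈ 1.73 m/s²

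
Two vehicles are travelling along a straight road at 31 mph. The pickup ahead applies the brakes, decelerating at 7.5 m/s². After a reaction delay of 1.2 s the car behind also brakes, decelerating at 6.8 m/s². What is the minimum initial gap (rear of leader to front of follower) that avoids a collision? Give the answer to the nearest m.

31 mph × 0.44704 = 13.8582 m/s.
Leader travels v²/(2a_L) = 192.050 / 15.000 = 12.803 m before stopping.
Follower covers v·t_r = 13.8582 × 1.2 = 16.630 m while reacting, then v²/(2a_F) = 192.050 / 13.600 = 14.121 m while braking, for a total of 16.630 + 14.121 = 30.751 m.
Since a_F ≤ a_L and the follower starts braking later, the follower is never slower than the leader, so the closest approach is when both have stopped.
Minimum gap = 30.751 − 12.803 = 17.948 m.

Minimum gap ≈ 18 m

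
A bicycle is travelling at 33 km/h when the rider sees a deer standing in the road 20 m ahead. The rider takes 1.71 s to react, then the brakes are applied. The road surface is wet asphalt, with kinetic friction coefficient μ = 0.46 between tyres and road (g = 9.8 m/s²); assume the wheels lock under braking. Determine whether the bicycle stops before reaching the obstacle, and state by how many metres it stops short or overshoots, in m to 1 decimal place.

No — it overshoots by 5.0 m

33 km/h ÷ 3.6 = 9.1667 m/s.
a = μg = 0.46 × 9.8 = 4.508 m/s².
Reaction distance = 9.1667 × 1.71 = 15.675 m.
Braking distance = v²/(2a) = 84.028 / 9.016 = 9.320 m.
Total stopping distance = 15.675 + 9.320 = 24.995 m, vs 20 m available — it cannot stop in time and overshoots by 24.995 − 20 = 4.995 m.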